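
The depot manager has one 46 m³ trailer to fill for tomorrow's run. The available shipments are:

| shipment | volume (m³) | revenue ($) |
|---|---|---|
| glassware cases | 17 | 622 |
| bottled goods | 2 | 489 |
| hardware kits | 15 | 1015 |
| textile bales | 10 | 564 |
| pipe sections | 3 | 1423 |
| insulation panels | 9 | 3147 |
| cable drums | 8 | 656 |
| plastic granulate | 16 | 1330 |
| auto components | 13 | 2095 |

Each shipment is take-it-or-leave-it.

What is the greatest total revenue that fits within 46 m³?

8484

Bottled goods + pipe sections + insulation panels + plastic granulate + auto components uses 43 of the 46 m³ and totals 8484.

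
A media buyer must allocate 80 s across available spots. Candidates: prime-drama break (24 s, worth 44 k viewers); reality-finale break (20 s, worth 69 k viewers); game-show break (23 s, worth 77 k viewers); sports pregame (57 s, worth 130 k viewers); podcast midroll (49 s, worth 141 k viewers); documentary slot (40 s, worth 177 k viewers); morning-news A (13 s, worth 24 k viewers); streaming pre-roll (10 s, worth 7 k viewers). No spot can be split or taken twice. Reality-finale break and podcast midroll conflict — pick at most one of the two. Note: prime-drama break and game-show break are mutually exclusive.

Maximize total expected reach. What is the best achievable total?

278

Density check — documentary slot 4.42, reality-finale break 3.45, game-show break 3.35 are the best per s.
Greedy by ratio would take reality-finale break + documentary slot + morning-news A: 73 s used, total 270.
Dropping reality-finale break frees 20 s; slotting in game-show break (23 s) lifts the total to 278 at 76 s.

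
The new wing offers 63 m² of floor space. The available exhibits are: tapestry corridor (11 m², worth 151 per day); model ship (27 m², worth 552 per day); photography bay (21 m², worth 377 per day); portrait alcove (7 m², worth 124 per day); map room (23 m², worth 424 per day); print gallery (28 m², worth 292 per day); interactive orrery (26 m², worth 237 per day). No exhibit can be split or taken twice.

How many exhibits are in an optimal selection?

3

Optimal total is 1127.
One optimal bundle: tapestry corridor + model ship + map room (61 m²).
Every optimal selection uses 3 exhibits.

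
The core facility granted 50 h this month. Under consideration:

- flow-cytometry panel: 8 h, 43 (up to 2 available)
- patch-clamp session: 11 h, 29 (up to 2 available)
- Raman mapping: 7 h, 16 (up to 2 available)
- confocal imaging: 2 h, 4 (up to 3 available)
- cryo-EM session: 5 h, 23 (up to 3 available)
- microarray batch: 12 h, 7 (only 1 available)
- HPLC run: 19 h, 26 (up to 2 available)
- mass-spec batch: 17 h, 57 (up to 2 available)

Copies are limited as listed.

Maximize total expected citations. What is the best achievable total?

216

Best packing: 2×flow-cytometry panel + confocal imaging + 3×cryo-EM session + mass-spec batch — 50 h, 216 total.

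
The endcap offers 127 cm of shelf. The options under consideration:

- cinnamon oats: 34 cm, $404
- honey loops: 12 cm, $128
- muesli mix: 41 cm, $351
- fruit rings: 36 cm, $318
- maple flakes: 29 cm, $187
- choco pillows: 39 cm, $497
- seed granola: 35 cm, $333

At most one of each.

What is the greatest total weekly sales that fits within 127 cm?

1380

A density-first pass picks cinnamon oats + honey loops + choco pillows + seed granola — 1362 at 120 cm.
Replace seed granola with muesli mix: the trade gains 18 net, giving 1380 at 126 cm.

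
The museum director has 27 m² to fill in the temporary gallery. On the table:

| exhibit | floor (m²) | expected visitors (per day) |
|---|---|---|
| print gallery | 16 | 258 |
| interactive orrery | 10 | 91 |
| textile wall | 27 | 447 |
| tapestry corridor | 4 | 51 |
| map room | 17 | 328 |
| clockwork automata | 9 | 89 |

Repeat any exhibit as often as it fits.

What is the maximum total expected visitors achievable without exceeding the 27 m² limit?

Taking the top-ratio exhibits first gives 2×tapestry corridor + map room for 430 (25 m²).
Dropping 2×tapestry corridor and map room frees 25 m²; slotting in textile wall (27 m²) lifts the total to 447 at 27 m².
Every other selection either busts 27 m² or fails to beat 447.

447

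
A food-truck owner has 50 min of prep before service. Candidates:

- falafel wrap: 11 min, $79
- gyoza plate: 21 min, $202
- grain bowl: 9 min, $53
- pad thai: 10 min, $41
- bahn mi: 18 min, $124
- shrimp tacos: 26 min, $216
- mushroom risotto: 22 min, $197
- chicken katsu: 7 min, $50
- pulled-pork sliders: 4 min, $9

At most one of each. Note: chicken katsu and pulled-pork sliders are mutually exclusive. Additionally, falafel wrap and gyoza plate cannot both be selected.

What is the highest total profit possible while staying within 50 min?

449

Ranking by ratio (profit/min): gyoza plate 9.62, mushroom risotto 8.95, shrimp tacos 8.31.
The ratio ordering already packs tightly: gyoza plate + mushroom risotto + chicken katsu, 50 min, 449.
Runner-up gyoza plate + shrimp tacos tops out at 418.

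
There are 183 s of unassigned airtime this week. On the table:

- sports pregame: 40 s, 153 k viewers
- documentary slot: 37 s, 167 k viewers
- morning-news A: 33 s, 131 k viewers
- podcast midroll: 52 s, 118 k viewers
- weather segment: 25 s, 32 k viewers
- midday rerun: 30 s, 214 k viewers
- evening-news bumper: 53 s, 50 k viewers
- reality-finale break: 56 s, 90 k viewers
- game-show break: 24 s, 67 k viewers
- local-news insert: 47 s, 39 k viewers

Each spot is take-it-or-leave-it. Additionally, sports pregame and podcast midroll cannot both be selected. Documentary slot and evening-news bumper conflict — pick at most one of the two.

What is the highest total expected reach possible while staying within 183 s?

732

Best packing: sports pregame + documentary slot + morning-news A + midday rerun + game-show break — 164 s, 732 total.
Runner-up sports pregame + documentary slot + morning-news A + weather segment + midday rerun tops out at 697.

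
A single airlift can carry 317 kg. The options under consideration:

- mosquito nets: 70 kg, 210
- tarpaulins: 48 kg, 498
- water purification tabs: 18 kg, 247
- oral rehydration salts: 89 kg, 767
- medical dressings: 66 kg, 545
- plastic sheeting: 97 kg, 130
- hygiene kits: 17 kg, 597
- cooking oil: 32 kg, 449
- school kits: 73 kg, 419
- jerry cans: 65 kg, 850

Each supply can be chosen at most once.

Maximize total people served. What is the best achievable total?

A density-first pass picks tarpaulins + water purification tabs + oral rehydration salts + hygiene kits + cooking oil + jerry cans — 3408 at 269 kg.
Dropping water purification tabs frees 18 kg; slotting in medical dressings (66 kg) lifts the total to 3706 at 317 kg.
The closest alternative, tarpaulins + water purification tabs + oral rehydration salts + medical dressings + hygiene kits + jerry cans, reaches only 3504.

3706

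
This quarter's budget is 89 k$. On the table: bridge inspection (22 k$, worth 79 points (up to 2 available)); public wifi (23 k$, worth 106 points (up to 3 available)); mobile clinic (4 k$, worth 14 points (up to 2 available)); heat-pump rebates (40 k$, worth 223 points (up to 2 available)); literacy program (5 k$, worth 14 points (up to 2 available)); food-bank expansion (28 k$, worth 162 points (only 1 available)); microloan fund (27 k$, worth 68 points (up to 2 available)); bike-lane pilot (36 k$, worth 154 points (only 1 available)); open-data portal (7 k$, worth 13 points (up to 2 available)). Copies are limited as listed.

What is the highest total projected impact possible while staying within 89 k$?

474

By projected impact per k$: food-bank expansion 5.79, heat-pump rebates 5.58, public wifi 4.61, bike-lane pilot 4.28 lead.
A density-first pass picks 2×mobile clinic + heat-pump rebates + 2×literacy program + food-bank expansion — 441 at 86 k$.
The 37 k$ tied up in mobile clinic and literacy program and food-bank expansion is better spent on heat-pump rebates — total rises to 474 (89 k$).
Every other selection either busts 89 k$ or exceeds an availability limit or fails to beat 474.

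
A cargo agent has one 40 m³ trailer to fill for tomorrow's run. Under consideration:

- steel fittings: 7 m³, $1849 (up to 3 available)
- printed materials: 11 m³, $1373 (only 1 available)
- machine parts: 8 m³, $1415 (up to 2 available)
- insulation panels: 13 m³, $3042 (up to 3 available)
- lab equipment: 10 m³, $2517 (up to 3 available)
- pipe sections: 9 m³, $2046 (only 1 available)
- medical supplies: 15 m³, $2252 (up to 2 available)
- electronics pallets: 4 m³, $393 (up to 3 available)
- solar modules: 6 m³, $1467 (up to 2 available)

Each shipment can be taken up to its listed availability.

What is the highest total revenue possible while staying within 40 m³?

Greedy by ratio would take 3×steel fittings + lab equipment + solar modules: 37 m³ used, total 9531.
Replace steel fittings with lab equipment: the trade gains 668 net, giving 10199 at 40 m³.
Every other selection either busts 40 m³ or exceeds an availability limit or fails to beat 10199.

10199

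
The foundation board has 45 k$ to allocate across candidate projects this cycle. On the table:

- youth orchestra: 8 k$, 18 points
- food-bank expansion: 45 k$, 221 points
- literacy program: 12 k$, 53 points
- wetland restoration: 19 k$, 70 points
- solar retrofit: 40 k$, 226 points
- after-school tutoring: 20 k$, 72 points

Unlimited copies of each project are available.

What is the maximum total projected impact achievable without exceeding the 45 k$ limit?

226

Best packing: solar retrofit — 40 k$, 226 total.
Nothing else within 45 k$ beats 226.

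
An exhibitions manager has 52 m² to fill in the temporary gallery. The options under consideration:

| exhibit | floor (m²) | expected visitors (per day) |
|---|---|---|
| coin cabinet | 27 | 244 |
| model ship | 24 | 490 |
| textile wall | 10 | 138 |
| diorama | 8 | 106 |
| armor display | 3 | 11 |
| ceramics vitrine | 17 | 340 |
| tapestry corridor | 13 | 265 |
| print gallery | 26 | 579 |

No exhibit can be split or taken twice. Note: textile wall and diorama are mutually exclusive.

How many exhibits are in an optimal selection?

Best achievable expected visitors is 1069.
One optimal bundle: model ship + print gallery (50 m²).
All optima have 2 exhibits.

2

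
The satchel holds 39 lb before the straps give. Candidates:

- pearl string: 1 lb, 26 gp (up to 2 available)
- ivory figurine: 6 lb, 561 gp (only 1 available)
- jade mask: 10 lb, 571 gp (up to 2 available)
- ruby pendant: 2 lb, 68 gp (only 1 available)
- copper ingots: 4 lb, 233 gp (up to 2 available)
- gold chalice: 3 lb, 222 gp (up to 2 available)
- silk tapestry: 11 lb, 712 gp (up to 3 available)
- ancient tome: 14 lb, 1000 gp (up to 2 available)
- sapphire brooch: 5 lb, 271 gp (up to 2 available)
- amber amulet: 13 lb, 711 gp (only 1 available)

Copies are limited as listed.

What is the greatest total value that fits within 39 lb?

2851

Taking the top-ratio items first gives ivory figurine + ruby pendant + 2×gold chalice + silk tapestry + ancient tome for 2785 (39 lb).
Dropping gold chalice and silk tapestry frees 14 lb; slotting in ancient tome (14 lb) lifts the total to 2851 at 39 lb.
No other feasible combination exceeds 2851.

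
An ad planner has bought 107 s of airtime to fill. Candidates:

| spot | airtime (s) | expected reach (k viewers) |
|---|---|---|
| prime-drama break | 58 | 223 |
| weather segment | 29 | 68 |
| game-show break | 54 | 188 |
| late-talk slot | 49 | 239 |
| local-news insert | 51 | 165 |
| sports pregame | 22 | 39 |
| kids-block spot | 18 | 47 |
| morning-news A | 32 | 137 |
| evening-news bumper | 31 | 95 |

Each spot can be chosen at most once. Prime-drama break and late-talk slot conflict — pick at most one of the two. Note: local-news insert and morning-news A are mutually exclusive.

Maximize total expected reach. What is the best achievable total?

By expected reach per s: late-talk slot 4.88, morning-news A 4.28, prime-drama break 3.84, game-show break 3.48 lead.
Greedy by ratio would take late-talk slot + kids-block spot + morning-news A: 99 s used, total 423.
The 50 s tied up in kids-block spot and morning-news A is better spent on game-show break — total rises to 427 (103 s).
No other feasible combination exceeds 427.

427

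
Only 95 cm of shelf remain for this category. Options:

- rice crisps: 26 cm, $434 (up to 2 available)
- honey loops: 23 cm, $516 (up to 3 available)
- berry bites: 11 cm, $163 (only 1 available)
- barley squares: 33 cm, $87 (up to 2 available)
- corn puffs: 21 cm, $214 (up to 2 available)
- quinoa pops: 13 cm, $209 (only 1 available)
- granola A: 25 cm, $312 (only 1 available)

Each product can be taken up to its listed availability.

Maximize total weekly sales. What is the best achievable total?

1982

Density check — honey loops 22.43, rice crisps 16.69, quinoa pops 16.08, berry bites 14.82 are the best per cm.
The ratio ordering already packs tightly: rice crisps + 3×honey loops, 95 cm, 1982.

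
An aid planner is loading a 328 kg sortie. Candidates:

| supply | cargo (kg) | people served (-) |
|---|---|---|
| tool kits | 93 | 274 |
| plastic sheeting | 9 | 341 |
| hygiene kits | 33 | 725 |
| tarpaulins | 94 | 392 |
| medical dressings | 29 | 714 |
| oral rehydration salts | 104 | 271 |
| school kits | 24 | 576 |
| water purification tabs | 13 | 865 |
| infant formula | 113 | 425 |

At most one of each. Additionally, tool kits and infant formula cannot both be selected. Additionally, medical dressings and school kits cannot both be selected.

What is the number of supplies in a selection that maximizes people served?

6

Optimal total is 3462.
plastic sheeting + hygiene kits + tarpaulins + medical dressings + water purification tabs + infant formula hits 3462 at 291 kg.
Every optimal selection uses 6 supplies.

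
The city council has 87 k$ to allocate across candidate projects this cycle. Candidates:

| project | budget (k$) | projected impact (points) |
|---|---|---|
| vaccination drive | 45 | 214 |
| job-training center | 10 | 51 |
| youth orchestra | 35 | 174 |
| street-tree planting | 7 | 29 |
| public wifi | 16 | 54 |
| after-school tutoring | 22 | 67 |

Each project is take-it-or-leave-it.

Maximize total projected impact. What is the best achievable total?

417

A density-first pass picks job-training center + youth orchestra + street-tree planting + public wifi — 308 at 68 k$.
Replace job-training center and public wifi with vaccination drive: the trade gains 109 net, giving 417 at 87 k$.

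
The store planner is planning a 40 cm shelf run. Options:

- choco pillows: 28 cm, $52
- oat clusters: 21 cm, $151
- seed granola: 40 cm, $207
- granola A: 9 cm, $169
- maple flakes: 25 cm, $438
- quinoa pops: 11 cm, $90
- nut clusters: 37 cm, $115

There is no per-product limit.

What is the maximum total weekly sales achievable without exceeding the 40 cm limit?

676

4×granola A uses 36 of the 40 cm and totals 676.
No other feasible combination exceeds 676.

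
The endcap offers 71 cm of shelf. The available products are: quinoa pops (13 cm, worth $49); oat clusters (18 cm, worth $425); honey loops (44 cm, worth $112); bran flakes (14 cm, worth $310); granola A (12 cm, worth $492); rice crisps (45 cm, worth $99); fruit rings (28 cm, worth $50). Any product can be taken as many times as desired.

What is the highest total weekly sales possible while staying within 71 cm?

2460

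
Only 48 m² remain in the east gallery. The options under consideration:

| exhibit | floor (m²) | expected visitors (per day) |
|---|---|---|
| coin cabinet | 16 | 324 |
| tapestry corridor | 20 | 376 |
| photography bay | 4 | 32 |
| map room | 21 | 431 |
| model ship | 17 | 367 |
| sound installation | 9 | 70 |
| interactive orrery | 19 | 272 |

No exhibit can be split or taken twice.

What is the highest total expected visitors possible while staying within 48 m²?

868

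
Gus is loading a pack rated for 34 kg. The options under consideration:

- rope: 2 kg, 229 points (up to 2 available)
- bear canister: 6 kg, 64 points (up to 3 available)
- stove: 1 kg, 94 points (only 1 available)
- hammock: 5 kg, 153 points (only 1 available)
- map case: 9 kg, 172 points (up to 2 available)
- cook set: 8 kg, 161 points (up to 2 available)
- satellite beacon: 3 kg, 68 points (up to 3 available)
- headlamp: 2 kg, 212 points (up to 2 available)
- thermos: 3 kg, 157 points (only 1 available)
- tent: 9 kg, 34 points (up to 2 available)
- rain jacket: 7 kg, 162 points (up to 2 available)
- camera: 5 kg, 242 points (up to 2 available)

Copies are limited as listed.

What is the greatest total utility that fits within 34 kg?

2×rope + stove + hammock + 2×headlamp + thermos + rain jacket + 2×camera uses 34 of the 34 kg and totals 1932.
Nothing else within 34 kg beats 1932.

1932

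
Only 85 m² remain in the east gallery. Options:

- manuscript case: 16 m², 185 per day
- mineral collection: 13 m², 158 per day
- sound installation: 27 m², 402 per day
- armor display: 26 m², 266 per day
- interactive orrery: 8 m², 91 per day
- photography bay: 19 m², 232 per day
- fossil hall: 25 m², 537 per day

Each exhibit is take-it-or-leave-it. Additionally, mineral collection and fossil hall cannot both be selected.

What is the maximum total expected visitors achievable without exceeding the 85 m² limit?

1262

Best packing: sound installation + interactive orrery + photography bay + fossil hall — 79 m², 1262 total.
Runner-up manuscript case + sound installation + interactive orrery + fossil hall tops out at 1215.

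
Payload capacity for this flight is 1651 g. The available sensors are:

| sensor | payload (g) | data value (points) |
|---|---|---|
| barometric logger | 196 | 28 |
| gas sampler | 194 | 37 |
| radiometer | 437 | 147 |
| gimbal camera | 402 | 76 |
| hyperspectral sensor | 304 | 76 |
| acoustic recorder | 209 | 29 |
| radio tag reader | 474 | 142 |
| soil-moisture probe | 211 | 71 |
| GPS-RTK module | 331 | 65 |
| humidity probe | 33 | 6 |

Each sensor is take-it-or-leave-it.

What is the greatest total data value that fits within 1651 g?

Gas sampler + radiometer + hyperspectral sensor + radio tag reader + soil-moisture probe uses 1620 of the 1651 g and totals 473.
An exhaustive check of the 1024 subsets confirms 473.

473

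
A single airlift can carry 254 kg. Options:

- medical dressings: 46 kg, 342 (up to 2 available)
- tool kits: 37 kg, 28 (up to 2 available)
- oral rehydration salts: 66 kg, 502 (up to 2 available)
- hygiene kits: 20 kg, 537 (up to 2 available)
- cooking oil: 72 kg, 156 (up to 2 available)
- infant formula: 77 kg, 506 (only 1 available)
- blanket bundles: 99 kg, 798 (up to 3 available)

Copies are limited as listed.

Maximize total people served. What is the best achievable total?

2716

Ranking by ratio (people served/kg): hygiene kits 26.85, blanket bundles 8.06, oral rehydration salts 7.61, medical dressings 7.43.
A density-first pass picks 2×hygiene kits + 2×blanket bundles — 2670 at 238 kg.
Dropping blanket bundles frees 99 kg; slotting in medical dressings + oral rehydration salts (112 kg) lifts the total to 2716 at 251 kg.
Every other selection either busts 254 kg or exceeds an availability limit or fails to beat 2716.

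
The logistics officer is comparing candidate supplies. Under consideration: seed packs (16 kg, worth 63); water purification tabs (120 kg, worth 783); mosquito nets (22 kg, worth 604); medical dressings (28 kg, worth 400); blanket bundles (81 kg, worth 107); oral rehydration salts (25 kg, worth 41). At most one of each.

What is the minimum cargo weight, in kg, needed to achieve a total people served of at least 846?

Need the lightest bundle worth ≥ 846.
mosquito nets + medical dressings: 1004 people served at 50 kg.
No combination under 50 kg hits 846.

50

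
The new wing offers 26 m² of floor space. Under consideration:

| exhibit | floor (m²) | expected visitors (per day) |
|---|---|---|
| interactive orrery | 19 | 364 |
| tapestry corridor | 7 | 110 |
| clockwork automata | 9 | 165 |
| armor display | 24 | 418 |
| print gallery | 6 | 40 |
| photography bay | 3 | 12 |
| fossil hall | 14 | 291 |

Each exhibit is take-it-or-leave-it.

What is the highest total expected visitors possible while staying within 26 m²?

Ranking by ratio (expected visitors/m²): fossil hall 20.79, interactive orrery 19.16, clockwork automata 18.33, armor display 17.42.
Taking the top-ratio exhibits first gives clockwork automata + photography bay + fossil hall for 468 (26 m²).
Reworking the packing: interactive orrery + tapestry corridor uses 26 m² and improves the total to 474.

474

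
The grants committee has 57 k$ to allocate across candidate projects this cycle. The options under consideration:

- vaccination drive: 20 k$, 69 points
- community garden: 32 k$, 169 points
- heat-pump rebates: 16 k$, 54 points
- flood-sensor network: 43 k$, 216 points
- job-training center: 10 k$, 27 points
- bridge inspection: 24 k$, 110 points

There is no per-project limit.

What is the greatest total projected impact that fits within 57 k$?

By projected impact per k$: community garden 5.28, flood-sensor network 5.02, bridge inspection 4.58, vaccination drive 3.45 lead.
Taking community garden + bridge inspection: 56 k$ used, 279 in projected impact.
Every other selection either busts 57 k$ or fails to beat 279.

279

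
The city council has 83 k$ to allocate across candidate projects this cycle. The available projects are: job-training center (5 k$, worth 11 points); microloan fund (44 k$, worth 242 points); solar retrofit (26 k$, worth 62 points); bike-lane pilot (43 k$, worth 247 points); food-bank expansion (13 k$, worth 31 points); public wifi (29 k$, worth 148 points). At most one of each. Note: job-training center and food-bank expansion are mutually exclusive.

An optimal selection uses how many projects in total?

Best achievable projected impact is 406.
job-training center + bike-lane pilot + public wifi hits 406 at 77 k$.
Every optimal selection uses 3 projects.

3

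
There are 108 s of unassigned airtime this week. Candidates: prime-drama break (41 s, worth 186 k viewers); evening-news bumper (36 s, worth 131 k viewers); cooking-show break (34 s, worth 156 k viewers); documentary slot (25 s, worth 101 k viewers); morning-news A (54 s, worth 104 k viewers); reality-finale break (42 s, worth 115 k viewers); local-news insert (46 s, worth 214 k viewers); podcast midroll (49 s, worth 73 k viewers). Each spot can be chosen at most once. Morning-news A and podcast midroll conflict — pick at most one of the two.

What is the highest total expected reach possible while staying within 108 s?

471

Density check — local-news insert 4.65, cooking-show break 4.59, prime-drama break 4.54 are the best per s.
Best packing: cooking-show break + documentary slot + local-news insert — 105 s, 471 total.
Next best is evening-news bumper + documentary slot + local-news insert at 446 (107 s) — short by 25.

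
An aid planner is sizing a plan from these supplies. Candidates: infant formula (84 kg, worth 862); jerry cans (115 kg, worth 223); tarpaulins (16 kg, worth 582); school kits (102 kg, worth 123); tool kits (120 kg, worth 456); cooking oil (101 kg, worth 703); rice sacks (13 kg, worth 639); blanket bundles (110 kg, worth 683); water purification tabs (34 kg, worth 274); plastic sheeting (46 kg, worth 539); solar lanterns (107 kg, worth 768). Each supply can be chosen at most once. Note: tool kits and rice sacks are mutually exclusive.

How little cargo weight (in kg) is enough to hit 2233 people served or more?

147

Look for the lowest-cargo combination reaching 2233.
infant formula + tarpaulins + rice sacks + water purification tabs reaches 2357 using 147 kg.
No combination under 147 kg hits 2233.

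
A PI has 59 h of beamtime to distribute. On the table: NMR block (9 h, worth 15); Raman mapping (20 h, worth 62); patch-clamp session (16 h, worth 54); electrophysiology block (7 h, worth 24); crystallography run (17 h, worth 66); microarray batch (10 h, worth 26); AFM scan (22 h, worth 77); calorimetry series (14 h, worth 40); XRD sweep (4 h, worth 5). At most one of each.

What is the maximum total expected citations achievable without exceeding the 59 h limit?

Greedy by ratio would take electrophysiology block + crystallography run + microarray batch + AFM scan: 56 h used, total 193.
Replace electrophysiology block and microarray batch with Raman mapping: the trade gains 12 net, giving 205 at 59 h.
An exhaustive check of the 512 subsets confirms 205.

205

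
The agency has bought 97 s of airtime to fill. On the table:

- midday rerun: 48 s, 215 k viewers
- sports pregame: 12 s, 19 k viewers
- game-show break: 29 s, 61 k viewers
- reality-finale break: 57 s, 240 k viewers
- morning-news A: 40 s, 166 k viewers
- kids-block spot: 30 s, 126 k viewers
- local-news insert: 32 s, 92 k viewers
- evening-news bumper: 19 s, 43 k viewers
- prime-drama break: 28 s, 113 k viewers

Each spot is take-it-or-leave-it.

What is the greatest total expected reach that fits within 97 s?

406

By expected reach per s: midday rerun 4.48, reality-finale break 4.21, kids-block spot 4.20 lead.
Taking the top-ratio spots first gives midday rerun + kids-block spot + evening-news bumper for 384 (97 s).
A better packing is reality-finale break + morning-news A: 97 s, total 406.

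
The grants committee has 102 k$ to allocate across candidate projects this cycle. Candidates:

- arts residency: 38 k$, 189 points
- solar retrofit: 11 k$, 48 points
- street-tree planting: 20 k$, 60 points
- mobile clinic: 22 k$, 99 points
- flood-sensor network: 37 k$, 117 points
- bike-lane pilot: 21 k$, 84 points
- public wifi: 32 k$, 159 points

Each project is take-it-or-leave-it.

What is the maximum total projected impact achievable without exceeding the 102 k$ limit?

By projected impact per k$: arts residency 4.97, public wifi 4.97, mobile clinic 4.50 lead.
Greedy by ratio would take arts residency + mobile clinic + public wifi: 92 k$ used, total 447.
The 22 k$ tied up in mobile clinic is better spent on solar retrofit + bike-lane pilot — total rises to 480 (102 k$).
Next best is arts residency + solar retrofit + street-tree planting + public wifi at 456 (101 k$) — short by 24.

480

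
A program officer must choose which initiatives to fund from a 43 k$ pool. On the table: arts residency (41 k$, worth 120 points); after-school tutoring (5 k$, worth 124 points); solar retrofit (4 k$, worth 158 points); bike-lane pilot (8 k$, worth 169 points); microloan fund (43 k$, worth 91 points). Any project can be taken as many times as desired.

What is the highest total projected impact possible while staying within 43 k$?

Density check — solar retrofit 39.50, after-school tutoring 24.80, bike-lane pilot 21.12 are the best per k$.
10×solar retrofit uses 40 of the 43 k$ and totals 1580.

1580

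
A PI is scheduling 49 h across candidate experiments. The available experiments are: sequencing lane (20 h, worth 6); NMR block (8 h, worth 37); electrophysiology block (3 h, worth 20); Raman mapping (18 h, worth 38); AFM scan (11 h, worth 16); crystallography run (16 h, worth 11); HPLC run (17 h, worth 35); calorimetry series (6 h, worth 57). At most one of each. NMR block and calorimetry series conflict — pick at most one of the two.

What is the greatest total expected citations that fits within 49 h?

Ranking by ratio (expected citations/h): calorimetry series 9.50, electrophysiology block 6.67, NMR block 4.62.
Electrophysiology block + Raman mapping + HPLC run + calorimetry series uses 44 of the 49 h and totals 150.
Next best is electrophysiology block + Raman mapping + AFM scan + calorimetry series at 131 (38 h) — short by 19.

150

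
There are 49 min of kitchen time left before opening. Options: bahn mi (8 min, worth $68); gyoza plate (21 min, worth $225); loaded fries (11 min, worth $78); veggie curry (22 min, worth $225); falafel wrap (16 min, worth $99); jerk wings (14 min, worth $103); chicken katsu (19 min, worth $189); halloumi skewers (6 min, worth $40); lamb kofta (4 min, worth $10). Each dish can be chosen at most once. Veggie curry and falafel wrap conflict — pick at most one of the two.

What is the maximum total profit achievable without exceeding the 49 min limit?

490

Taking gyoza plate + veggie curry + halloumi skewers: 49 min used, 490 in profit.
The closest alternative, bahn mi + gyoza plate + chicken katsu, reaches only 482.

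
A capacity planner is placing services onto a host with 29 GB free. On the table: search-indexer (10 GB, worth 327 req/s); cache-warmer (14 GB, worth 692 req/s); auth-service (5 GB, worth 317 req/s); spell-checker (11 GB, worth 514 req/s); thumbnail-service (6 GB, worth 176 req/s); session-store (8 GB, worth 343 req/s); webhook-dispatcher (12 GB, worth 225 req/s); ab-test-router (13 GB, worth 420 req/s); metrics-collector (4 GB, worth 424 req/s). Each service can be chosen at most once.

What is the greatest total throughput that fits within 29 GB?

Density check — metrics-collector 106.00, auth-service 63.40, cache-warmer 49.43, spell-checker 46.73 are the best per GB.
A density-first pass picks cache-warmer + auth-service + thumbnail-service + metrics-collector — 1609 at 29 GB.
Replace auth-service and thumbnail-service with spell-checker: the trade gains 21 net, giving 1630 at 29 GB.

1630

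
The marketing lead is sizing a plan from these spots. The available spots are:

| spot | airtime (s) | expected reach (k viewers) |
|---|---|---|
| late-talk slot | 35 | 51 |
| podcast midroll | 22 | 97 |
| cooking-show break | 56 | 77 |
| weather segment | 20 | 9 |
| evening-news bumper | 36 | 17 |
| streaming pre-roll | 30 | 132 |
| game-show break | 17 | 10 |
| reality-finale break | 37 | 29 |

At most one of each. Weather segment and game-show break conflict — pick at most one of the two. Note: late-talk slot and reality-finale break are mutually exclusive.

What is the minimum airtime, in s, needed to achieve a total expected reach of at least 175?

Need the lightest bundle worth ≥ 175.
podcast midroll + streaming pre-roll: 229 expected reach at 52 s.
No combination under 52 s hits 175.

52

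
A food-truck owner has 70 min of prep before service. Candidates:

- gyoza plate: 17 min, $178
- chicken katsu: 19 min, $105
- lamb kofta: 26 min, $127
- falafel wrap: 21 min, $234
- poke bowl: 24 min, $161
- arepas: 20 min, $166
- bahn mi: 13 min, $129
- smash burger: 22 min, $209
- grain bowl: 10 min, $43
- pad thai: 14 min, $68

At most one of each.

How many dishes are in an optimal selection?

4

The maximum profit within 70 min is 664.
For example gyoza plate + falafel wrap + smash burger + grain bowl achieves it, using 70 min.
All optima have 4 dishes.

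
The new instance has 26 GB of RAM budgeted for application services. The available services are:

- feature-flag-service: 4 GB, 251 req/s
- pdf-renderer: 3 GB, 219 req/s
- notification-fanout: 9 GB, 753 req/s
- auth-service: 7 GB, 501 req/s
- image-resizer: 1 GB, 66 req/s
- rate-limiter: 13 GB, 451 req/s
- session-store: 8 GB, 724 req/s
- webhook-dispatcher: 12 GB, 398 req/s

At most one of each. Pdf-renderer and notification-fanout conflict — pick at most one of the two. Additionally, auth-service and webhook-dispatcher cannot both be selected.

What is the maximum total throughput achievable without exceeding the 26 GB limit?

2044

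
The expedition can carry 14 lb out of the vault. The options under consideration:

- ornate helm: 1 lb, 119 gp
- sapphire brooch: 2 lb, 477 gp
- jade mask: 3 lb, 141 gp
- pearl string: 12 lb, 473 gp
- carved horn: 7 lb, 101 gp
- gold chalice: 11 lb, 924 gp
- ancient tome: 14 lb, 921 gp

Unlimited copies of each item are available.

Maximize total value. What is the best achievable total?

3339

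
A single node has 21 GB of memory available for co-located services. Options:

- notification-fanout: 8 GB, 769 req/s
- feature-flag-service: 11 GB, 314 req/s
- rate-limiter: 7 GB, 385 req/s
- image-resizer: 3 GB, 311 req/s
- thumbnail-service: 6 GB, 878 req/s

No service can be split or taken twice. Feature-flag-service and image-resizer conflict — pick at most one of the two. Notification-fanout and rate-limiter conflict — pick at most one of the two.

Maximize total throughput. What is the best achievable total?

By throughput per GB: thumbnail-service 146.33, image-resizer 103.67, notification-fanout 96.12, rate-limiter 55.00 lead.
Notification-fanout + image-resizer + thumbnail-service uses 17 of the 21 GB and totals 1958.
The closest alternative, notification-fanout + thumbnail-service, reaches only 1647.

1958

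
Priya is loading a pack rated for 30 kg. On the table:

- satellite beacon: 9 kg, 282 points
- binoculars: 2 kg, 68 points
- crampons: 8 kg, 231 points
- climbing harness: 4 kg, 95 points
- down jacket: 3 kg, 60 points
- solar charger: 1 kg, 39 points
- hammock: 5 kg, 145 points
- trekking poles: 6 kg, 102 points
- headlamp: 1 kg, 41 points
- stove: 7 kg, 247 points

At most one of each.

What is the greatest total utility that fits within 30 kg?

946

Density check — headlamp 41.00, solar charger 39.00, stove 35.29, binoculars 34.00 are the best per kg.
Filling by ratio: satellite beacon + binoculars + climbing harness + solar charger + hammock + headlamp + stove for 917, with 1 kg left unused.
Replace binoculars and climbing harness and solar charger with crampons: the trade gains 29 net, giving 946 at 30 kg.
An exhaustive check of the 1024 subsets confirms 946.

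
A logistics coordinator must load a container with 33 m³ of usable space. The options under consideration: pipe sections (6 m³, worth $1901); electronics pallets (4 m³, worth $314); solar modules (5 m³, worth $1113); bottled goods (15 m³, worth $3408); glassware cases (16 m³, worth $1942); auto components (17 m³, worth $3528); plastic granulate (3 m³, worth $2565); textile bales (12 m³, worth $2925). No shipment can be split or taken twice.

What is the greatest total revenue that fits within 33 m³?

9301

Greedy by ratio would take pipe sections + electronics pallets + solar modules + plastic granulate + textile bales: 30 m³ used, total 8818.
Dropping textile bales frees 12 m³; slotting in bottled goods (15 m³) lifts the total to 9301 at 33 m³.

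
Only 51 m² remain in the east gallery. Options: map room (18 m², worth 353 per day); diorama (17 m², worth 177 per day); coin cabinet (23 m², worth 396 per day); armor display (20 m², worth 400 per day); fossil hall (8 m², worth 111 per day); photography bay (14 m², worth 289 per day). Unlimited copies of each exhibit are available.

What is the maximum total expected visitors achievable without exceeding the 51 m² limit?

Greedy by ratio would take fossil hall + 3×photography bay: 50 m² used, total 978.
The 36 m² tied up in fossil hall and 2×photography bay is better spent on 2×map room — total rises to 995 (50 m²).
Nothing else within 51 m² beats 995.

995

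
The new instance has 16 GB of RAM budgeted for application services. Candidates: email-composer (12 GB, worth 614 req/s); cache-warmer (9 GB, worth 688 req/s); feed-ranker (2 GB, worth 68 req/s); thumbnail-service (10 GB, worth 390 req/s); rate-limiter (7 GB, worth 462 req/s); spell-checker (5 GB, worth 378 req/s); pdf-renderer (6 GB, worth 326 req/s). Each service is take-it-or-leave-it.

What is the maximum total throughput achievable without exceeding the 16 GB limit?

1150

Density check — cache-warmer 76.44, spell-checker 75.60, rate-limiter 66.00, pdf-renderer 54.33 are the best per GB.
Greedy by ratio would take cache-warmer + feed-ranker + spell-checker: 16 GB used, total 1134.
The 7 GB tied up in feed-ranker and spell-checker is better spent on rate-limiter — total rises to 1150 (16 GB).
Nothing else within 16 GB beats 1150.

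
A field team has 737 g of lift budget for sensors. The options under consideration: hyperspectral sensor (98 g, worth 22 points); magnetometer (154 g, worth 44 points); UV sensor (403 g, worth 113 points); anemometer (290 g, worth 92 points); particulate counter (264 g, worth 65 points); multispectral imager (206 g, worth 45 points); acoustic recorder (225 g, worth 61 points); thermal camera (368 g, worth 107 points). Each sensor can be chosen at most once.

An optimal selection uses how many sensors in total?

2

The maximum data value within 737 g is 205.
UV sensor + anemometer hits 205 at 693 g.
Any selection reaching 205 contains exactly 2 sensors.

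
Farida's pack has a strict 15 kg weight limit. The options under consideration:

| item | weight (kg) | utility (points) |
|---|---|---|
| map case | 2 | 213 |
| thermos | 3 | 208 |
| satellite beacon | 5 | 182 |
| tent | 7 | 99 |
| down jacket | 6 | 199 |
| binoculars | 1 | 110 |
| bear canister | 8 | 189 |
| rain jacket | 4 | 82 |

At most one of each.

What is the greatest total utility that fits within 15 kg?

The ratio ordering already packs tightly: map case + thermos + satellite beacon + binoculars + rain jacket, 15 kg, 795.
No other feasible combination exceeds 795.

795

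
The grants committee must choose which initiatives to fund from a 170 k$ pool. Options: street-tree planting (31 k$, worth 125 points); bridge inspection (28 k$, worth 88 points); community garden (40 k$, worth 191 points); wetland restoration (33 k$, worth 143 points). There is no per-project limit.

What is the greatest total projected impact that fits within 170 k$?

The ratio ordering already packs tightly: 4×community garden, 160 k$, 764.
The spare 10 k$ is too small for any remaining project, and no exchange beats 764.

764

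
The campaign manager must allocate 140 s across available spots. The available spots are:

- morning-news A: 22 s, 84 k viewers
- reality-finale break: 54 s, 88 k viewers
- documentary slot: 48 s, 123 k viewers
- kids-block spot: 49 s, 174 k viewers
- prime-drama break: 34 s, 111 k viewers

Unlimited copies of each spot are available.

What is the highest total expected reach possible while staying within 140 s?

By expected reach per s: morning-news A 3.82, kids-block spot 3.55, prime-drama break 3.26, documentary slot 2.56 lead.
Taking the top-ratio spots first gives 6×morning-news A for 504 (132 s).
Dropping 2×morning-news A frees 44 s; slotting in kids-block spot (49 s) lifts the total to 510 at 137 s.
The spare 3 s is too small for any remaining spot, and no exchange beats 510.

510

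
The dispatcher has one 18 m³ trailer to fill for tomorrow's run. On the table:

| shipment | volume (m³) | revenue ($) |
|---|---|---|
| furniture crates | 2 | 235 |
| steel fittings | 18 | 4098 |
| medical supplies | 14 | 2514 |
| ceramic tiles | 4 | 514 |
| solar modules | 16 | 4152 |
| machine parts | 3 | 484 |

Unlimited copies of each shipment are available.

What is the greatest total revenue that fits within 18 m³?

4387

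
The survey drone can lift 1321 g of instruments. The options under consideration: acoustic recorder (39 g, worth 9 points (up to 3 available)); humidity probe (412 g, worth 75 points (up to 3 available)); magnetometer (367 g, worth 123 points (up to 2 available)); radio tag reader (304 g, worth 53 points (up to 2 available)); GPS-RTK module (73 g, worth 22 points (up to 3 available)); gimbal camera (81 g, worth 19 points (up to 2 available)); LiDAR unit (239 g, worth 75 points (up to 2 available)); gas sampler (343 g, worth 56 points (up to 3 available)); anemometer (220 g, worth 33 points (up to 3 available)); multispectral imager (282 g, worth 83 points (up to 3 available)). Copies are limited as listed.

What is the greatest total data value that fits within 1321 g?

Ranking by ratio (data value/g): magnetometer 0.34, LiDAR unit 0.31, GPS-RTK module 0.30, multispectral imager 0.29.
2×magnetometer + GPS-RTK module + 2×LiDAR unit uses 1285 of the 1321 g and totals 418.
That's the maximum — no swap from here does better than 418.

418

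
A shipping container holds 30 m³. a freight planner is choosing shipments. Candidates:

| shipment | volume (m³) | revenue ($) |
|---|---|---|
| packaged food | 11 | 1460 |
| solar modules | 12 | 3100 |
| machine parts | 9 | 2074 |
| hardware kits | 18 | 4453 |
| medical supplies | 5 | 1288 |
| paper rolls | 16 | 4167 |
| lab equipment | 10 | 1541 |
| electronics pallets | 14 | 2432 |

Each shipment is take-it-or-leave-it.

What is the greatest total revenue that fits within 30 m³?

7553

Ranking by ratio (revenue/m³): paper rolls 260.44, solar modules 258.33, medical supplies 257.60.
Filling by ratio: solar modules + paper rolls for 7267, with 2 m³ left unused.
Replace paper rolls with hardware kits: the trade gains 286 net, giving 7553 at 30 m³.
That's the maximum — no swap from here does better than 7553.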